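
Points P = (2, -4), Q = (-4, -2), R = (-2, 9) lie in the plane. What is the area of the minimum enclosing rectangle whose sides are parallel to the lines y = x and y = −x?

110.5

In coordinates u = x + y, v = x − y the rectangle is axis-aligned; the map (x,y)→(u,v) scales areas by 2.
u-values: -2, -6, 7; range = 7 − (-6) = 13.
v-values: 6, -2, -11; range = 6 − (-11) = 17.
Area = (13 × 17) / 2 = 110.5.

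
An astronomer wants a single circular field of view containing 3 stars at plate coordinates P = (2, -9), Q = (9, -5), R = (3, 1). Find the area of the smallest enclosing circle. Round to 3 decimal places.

85.225

Side lengths²: PQ² = 65, PR² = 101, QR² = 72.
Since PR² = 101 < 72 + 65 = 137, the triangle is acute, so the smallest enclosing circle is the circumcircle.
Circumcentre = (85/22, -91/22), r² = 6565/242.
Area = π·r² = π·6565/242 ≈ 85.225.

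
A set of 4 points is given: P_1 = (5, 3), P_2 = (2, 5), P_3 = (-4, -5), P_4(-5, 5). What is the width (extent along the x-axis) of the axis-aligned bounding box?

10

max x = 5, min x = -5, so width = 10.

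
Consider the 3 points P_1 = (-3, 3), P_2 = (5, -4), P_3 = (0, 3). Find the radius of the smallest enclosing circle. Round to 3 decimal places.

5.315

Side lengths²: P_1P_2² = 113, P_1P_3² = 9, P_2P_3² = 74.
Since P_1P_2² = 113 ≥ 74 + 9 = 83, the angle opposite P_1P_2 is not acute, so the smallest enclosing circle has P_1P_2 as diameter.
Centre = midpoint of P_1P_2 = (1, -0.5), r² = 113/4 = 28.25.
r = √(28.25) ≈ 5.315.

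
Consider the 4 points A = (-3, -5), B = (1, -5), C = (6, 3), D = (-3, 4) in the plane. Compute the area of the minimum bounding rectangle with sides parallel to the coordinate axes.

x ranges over [-3, 6], width 9.
y ranges over [-5, 4], height 9.
Area = 9 × 9 = 81.

81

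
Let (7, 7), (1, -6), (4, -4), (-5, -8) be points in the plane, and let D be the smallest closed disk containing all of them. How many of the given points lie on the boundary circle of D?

2

By Welzl's lemma the MEC is supported by two points (diametrically opposite) or three points (on a circumcircle).
The farthest pair is (7, 7)–(-5, -8) with squared distance 369. The circle on this segment as diameter has centre (1, -0.5) and r² = 369/4 = 92.25.
Check (1, -6): distance² to centre = 30.25 ≤ 92.25, so it lies inside.
All remaining points lie in this disk, and no smaller disk contains both endpoints, so this is the minimum enclosing circle.
The points at distance exactly r from the centre are (7, 7), (-5, -8) — 2 points.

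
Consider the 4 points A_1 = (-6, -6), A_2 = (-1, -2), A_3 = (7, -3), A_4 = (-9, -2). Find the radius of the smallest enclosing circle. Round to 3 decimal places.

A smallest enclosing disk is always determined by at most three of the input points on its boundary.
The farthest pair is A_3–A_4 with squared distance 257. The circle on this segment as diameter has centre (-1, -2.5) and r² = 257/4 = 64.25.
Check A_1: distance² to centre = 37.25 ≤ 64.25, so it lies inside.
All remaining points lie in this disk, and no smaller disk contains both endpoints, so this is the minimum enclosing circle.
r = √(64.25) ≈ 8.016.

8.016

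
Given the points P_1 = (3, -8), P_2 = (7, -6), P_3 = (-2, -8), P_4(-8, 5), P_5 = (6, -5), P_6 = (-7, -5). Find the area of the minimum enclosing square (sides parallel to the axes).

225

The bounding box has width 15 and height 13.
An axis-aligned square enclosing the set must have side ≥ max(width, height).
So the minimum side is max(15, 13) = 15.
Area = 15² = 225.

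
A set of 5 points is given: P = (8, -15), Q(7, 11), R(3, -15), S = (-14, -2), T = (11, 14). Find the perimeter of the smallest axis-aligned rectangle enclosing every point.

108

Width = max x − min x = 11 − (-14) = 25.
Height = max y − min y = 14 − (-15) = 29.
Perimeter = 2(25 + 29) = 108.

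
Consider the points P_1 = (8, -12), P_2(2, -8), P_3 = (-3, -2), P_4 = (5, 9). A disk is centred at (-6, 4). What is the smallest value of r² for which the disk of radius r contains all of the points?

452

The required radius is the distance from (-6, 4) to the farthest point.
Squared distances: 452, 208, 45, 146.
Maximum is 452, attained at P_1.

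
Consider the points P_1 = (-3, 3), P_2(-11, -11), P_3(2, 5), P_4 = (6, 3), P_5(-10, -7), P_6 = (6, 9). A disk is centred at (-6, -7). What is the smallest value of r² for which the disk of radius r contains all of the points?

The required radius is the distance from (-6, -7) to the farthest point.
Squared distances: 109, 41, 208, 244, 16, 400.
Maximum is 400, attained at P_6.

400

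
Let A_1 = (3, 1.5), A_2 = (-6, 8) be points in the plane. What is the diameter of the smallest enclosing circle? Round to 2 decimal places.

The smallest circle enclosing two points has them as diameter endpoints.
Centre = midpoint = (-1.5, 4.75); r² = |A_1A_2|²/4 = 123.25/4 = 30.8125.
Diameter = 2r = 2√(30.8125) ≈ 11.10.

11.10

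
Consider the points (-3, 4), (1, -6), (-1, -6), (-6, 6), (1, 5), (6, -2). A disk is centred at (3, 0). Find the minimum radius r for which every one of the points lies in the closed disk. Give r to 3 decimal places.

10.817

The required radius is the distance from (3, 0) to the farthest point.
Squared distances: 52, 40, 52, 117, 29, 13.
Maximum is 117, attained at (-6, 6).
r = √117 ≈ 10.817.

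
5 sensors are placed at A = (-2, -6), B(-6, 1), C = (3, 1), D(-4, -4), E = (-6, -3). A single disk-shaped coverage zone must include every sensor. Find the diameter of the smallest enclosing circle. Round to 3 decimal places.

9.908

By Welzl's lemma the MEC is supported by two points (diametrically opposite) or three points (on a circumcircle).
The minimum enclosing circle is determined by three boundary points: A, B, C.
Their circumcentre is (-1.5, -15/14) with r² = 2405/98.
The farthest remaining point E is at distance² 2349/98 ≤ 2405/98.
Diameter = 2r = 2√(2405/98) ≈ 9.908.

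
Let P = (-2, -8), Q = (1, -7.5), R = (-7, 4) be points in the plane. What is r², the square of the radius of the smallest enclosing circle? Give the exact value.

Side lengths²: PQ² = 9.25, PR² = 169, QR² = 196.25.
Since QR² = 196.25 ≥ 169 + 9.25 = 178.25, the angle opposite QR is not acute, so the smallest enclosing circle has QR as diameter.
Centre = midpoint of QR = (-3, -1.75), r² = 196.25/4 = 49.0625.

49.0625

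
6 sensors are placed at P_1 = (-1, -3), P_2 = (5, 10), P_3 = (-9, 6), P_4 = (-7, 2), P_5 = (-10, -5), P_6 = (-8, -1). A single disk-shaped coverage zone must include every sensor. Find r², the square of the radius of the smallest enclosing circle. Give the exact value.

The minimum enclosing circle of a finite set is fixed by two of the points (as a diameter) or three (as a circumcircle).
The farthest pair is P_2–P_5 with squared distance 450. The circle on this segment as diameter has centre (-2.5, 2.5) and r² = 450/4 = 112.5.
Check P_1: distance² to centre = 32.5 ≤ 112.5, so it lies inside.
All remaining points lie in this disk, and no smaller disk contains both endpoints, so this is the minimum enclosing circle.

112.5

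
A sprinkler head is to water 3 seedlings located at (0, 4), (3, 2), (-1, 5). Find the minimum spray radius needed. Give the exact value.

2.5

Call the three points A, B, C in the order given.
Side lengths²: AB² = 13, AC² = 2, BC² = 25.
Since BC² = 25 ≥ 13 + 2 = 15, the angle opposite BC is not acute, so the smallest enclosing circle has BC as diameter.
Centre = midpoint of BC = (1, 3.5), r² = 25/4 = 6.25.
r = √(6.25) = 2.5.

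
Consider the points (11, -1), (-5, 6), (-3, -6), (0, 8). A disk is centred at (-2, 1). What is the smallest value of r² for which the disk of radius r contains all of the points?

173

The required radius is the distance from (-2, 1) to the farthest point.
Squared distances: 173, 34, 50, 53.
Maximum is 173, attained at (11, -1).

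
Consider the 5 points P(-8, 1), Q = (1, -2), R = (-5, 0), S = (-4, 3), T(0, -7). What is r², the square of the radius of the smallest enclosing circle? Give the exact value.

290/9

By Welzl's lemma the MEC is supported by two points (diametrically opposite) or three points (on a circumcircle).
The minimum enclosing circle is determined by three boundary points: P, S, T.
Their circumcentre is (-11/3, -8/3) with r² = 290/9.
The farthest remaining point Q is at distance² 200/9 ≤ 290/9.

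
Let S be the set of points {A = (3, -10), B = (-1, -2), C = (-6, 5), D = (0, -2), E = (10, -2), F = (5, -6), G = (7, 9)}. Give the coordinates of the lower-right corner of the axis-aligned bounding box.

x-range [-6, 10], y-range [-10, 9].
The lower-right corner is (10, -10).

(10, -10)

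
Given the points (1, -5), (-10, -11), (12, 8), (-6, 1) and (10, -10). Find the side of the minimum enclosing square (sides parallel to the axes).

22

The bounding box has width 22 and height 19.
An axis-aligned square enclosing the set must have side ≥ max(width, height).
So the minimum side is max(22, 19) = 22.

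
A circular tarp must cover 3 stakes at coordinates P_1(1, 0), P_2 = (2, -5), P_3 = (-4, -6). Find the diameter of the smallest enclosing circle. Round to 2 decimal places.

7.81

Side lengths²: P_1P_2² = 26, P_1P_3² = 61, P_2P_3² = 37.
Since P_1P_3² = 61 < 37 + 26 = 63, the triangle is acute, so the smallest enclosing circle is the circumcircle.
Circumcentre = (-87/62, -191/62), r² = 29341/1922.
Diameter = 2r = 2√(29341/1922) ≈ 7.81.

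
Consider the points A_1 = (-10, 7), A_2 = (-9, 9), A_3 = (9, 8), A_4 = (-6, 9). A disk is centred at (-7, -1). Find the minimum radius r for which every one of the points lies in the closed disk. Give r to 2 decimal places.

The required radius is the distance from (-7, -1) to the farthest point.
Squared distances: 73, 104, 337, 101.
Maximum is 337, attained at A_3.
r = √337 ≈ 18.36.

18.36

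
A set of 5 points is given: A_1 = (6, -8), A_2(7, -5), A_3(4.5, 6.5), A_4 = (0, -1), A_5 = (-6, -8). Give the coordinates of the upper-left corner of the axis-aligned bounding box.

(-6, 6.5)

x-range [-6, 7], y-range [-8, 6.5].
The upper-left corner is (-6, 6.5).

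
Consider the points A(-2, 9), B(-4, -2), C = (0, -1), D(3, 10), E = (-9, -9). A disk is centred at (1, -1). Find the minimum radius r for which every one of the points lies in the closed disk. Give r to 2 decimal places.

12.81

The required radius is the distance from (1, -1) to the farthest point.
Squared distances: 109, 26, 1, 125, 164.
Maximum is 164, attained at E.
r = √164 ≈ 12.81.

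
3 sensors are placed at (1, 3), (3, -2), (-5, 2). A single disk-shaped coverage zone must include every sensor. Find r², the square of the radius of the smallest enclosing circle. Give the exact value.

Call the three points A, B, C in the order given.
Side lengths²: AB² = 29, AC² = 37, BC² = 80.
Since BC² = 80 ≥ 37 + 29 = 66, the angle opposite BC is not acute, so the smallest enclosing circle has BC as diameter.
Centre = midpoint of BC = (-1, 0), r² = 80/4 = 20.

20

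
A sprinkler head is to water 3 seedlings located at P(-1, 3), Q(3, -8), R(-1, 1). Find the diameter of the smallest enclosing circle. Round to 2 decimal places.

Side lengths²: PQ² = 137, PR² = 4, QR² = 97.
Since PQ² = 137 ≥ 97 + 4 = 101, the angle opposite PQ is not acute, so the smallest enclosing circle has PQ as diameter.
Centre = midpoint of PQ = (1, -2.5), r² = 137/4 = 34.25.
Diameter = 2r = 2√(34.25) ≈ 11.70.

11.70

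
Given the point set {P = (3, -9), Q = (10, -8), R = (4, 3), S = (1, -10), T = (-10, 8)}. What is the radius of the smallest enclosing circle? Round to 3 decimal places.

12.806

A smallest enclosing disk is always determined by at most three of the input points on its boundary.
The farthest pair is Q–T with squared distance 656. The circle on this segment as diameter has centre (0, 0) and r² = 656/4 = 164.
Check P: distance² to centre = 90 ≤ 164, so it lies inside.
All remaining points lie in this disk, and no smaller disk contains both endpoints, so this is the minimum enclosing circle.
r = √164 ≈ 12.806.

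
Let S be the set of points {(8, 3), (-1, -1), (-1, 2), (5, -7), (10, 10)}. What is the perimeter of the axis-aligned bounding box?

56

Width = max x − min x = 10 − (-1) = 11.
Height = max y − min y = 10 − (-7) = 17.
Perimeter = 2(11 + 17) = 56.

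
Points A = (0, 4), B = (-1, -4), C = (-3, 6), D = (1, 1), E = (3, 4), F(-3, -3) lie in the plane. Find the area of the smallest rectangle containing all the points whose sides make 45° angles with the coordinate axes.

In coordinates u = x + y, v = x − y the rectangle is axis-aligned; the map (x,y)→(u,v) scales areas by 2.
u-values: 4, -5, 3, 2, 7, -6; range = 7 − (-6) = 13.
v-values: -4, 3, -9, 0, -1, 0; range = 3 − (-9) = 12.
Area = (13 × 12) / 2 = 78.

78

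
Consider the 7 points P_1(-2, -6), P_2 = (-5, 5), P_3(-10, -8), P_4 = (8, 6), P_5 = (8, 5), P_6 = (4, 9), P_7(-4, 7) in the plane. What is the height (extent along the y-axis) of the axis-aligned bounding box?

17

max y = 9, min y = -8, so height = 17.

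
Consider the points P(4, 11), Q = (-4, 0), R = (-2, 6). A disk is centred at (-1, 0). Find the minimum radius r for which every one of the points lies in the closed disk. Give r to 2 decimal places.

12.08

The required radius is the distance from (-1, 0) to the farthest point.
Squared distances: 146, 9, 37.
Maximum is 146, attained at P.
r = √146 ≈ 12.08.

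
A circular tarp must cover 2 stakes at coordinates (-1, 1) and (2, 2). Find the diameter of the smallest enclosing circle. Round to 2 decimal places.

The smallest circle enclosing two points has them as diameter endpoints.
Centre = midpoint = (0.5, 1.5); r² = |(-1, 1)−(2, 2)|²/4 = 10/4 = 2.5.
Diameter = 2r = 2√(2.5) ≈ 3.16.

3.16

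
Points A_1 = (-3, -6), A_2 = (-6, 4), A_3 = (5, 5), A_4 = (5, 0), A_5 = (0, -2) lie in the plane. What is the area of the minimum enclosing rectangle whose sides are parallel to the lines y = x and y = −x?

142.5

In coordinates u = x + y, v = x − y the rectangle is axis-aligned; the map (x,y)→(u,v) scales areas by 2.
u-values: -9, -2, 10, 5, -2; range = 10 − (-9) = 19.
v-values: 3, -10, 0, 5, 2; range = 5 − (-10) = 15.
Area = (19 × 15) / 2 = 142.5.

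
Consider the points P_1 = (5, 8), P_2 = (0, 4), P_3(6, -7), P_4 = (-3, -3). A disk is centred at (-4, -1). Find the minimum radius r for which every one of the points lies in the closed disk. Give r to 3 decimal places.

12.728

The required radius is the distance from (-4, -1) to the farthest point.
Squared distances: 162, 41, 136, 5.
Maximum is 162, attained at P_1.
r = √162 ≈ 12.728.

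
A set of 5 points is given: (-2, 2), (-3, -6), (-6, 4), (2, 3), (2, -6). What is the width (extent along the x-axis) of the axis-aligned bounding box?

8

max x = 2, min x = -6, so width = 8.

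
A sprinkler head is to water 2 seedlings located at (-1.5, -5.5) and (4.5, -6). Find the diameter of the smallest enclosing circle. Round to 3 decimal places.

6.021

The smallest circle enclosing two points has them as diameter endpoints.
Centre = midpoint = (1.5, -5.75); r² = |(-1.5, -5.5)−(4.5, -6)|²/4 = 36.25/4 = 9.0625.
Diameter = 2r = 2√(9.0625) ≈ 6.021.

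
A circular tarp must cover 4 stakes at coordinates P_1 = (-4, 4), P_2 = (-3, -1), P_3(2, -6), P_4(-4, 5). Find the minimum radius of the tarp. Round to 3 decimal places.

6.265

By Welzl's lemma the MEC is supported by two points (diametrically opposite) or three points (on a circumcircle).
The farthest pair is P_3–P_4 with squared distance 157. The circle on this segment as diameter has centre (-1, -0.5) and r² = 157/4 = 39.25.
Check P_1: distance² to centre = 29.25 ≤ 39.25, so it lies inside.
All remaining points lie in this disk, and no smaller disk contains both endpoints, so this is the minimum enclosing circle.
r = √(39.25) ≈ 6.265.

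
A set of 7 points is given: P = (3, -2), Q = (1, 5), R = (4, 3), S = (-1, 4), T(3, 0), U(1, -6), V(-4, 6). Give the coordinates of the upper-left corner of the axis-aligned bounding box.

(-4, 6)

x-range [-4, 4], y-range [-6, 6].
The upper-left corner is (-4, 6).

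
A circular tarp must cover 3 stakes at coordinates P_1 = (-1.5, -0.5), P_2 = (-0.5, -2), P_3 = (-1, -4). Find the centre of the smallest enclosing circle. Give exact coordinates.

Side lengths²: P_1P_2² = 3.25, P_1P_3² = 12.5, P_2P_3² = 4.25.
Since P_1P_3² = 12.5 ≥ 4.25 + 3.25 = 7.5, the angle opposite P_1P_3 is not acute, so the smallest enclosing circle has P_1P_3 as diameter.
Centre = midpoint of P_1P_3 = (-1.25, -2.25), r² = 12.5/4 = 3.125.
Centre = (-1.25, -2.25).

(-1.25, -2.25)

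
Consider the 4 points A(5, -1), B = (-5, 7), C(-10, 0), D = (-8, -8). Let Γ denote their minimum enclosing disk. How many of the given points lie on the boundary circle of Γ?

3

The minimum enclosing circle is determined by three boundary points: A, B, D.
Their circumcentre is (-96/29, -33/29) with r² = 58097/841.
The farthest remaining point C is at distance² 38725/841 ≤ 58097/841.
The points at distance exactly r from the centre are A, B, D — 3 points.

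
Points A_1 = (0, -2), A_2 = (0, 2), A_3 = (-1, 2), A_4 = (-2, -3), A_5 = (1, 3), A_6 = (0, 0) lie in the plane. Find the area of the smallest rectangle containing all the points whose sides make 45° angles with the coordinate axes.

22.5

In coordinates u = x + y, v = x − y the rectangle is axis-aligned; the map (x,y)→(u,v) scales areas by 2.
u-values: -2, 2, 1, -5, 4, 0; range = 4 − (-5) = 9.
v-values: 2, -2, -3, 1, -2, 0; range = 2 − (-3) = 5.
Area = (9 × 5) / 2 = 22.5.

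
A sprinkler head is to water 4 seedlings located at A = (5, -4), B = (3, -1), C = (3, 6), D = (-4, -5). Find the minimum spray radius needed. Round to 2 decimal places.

6.54

The minimum enclosing circle is determined by three boundary points: A, C, D.
Their circumcentre is (-1/46, 9/46) with r² = 45305/1058.
The farthest remaining point B is at distance² 11173/1058 ≤ 45305/1058.
r = √(45305/1058) ≈ 6.54.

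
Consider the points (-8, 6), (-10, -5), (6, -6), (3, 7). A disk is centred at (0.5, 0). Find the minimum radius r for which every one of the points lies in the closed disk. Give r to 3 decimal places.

11.630

The required radius is the distance from (0.5, 0) to the farthest point.
Squared distances: 108.25, 135.25, 66.25, 55.25.
Maximum is 135.25, attained at (-10, -5).
r = √(135.25) ≈ 11.630.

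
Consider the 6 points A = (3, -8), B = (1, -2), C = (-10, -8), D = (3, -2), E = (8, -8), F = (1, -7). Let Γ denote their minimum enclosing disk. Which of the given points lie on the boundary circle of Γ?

The minimum enclosing circle of a finite set is fixed by two of the points (as a diameter) or three (as a circumcircle).
The farthest pair is C–E with squared distance 324. The circle on this segment as diameter has centre (-1, -8) and r² = 324/4 = 81.
Check A: distance² to centre = 16 ≤ 81, so it lies inside.
All remaining points lie in this disk, and no smaller disk contains both endpoints, so this is the minimum enclosing circle.
The points at distance exactly r from the centre are C, E — 2 points.

C, E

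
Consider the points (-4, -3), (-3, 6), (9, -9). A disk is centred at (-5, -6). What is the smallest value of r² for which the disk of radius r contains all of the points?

205

The required radius is the distance from (-5, -6) to the farthest point.
Squared distances: 10, 148, 205.
Maximum is 205, attained at (9, -9).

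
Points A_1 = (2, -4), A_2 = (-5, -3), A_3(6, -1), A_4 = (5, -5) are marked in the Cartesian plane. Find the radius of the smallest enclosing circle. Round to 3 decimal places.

5.590

A smallest enclosing disk is always determined by at most three of the input points on its boundary.
The farthest pair is A_2–A_3 with squared distance 125. The circle on this segment as diameter has centre (0.5, -2) and r² = 125/4 = 31.25.
Check A_1: distance² to centre = 6.25 ≤ 31.25, so it lies inside.
All remaining points lie in this disk, and no smaller disk contains both endpoints, so this is the minimum enclosing circle.
r = √(31.25) ≈ 5.590.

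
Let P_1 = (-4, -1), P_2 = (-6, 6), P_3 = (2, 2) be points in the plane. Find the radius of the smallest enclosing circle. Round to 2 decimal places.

4.55

Side lengths²: P_1P_2² = 53, P_1P_3² = 45, P_2P_3² = 80.
Since P_2P_3² = 80 < 53 + 45 = 98, the triangle is acute, so the smallest enclosing circle is the circumcircle.
Circumcentre = (-2.375, 3.25), r² = 20.703125.
r = √(20.703125) ≈ 4.55.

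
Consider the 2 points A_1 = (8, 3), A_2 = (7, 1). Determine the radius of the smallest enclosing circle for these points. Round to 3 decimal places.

The smallest circle enclosing two points has them as diameter endpoints.
Centre = midpoint = (7.5, 2); r² = |A_1A_2|²/4 = 5/4 = 1.25.
r = √(1.25) ≈ 1.118.

1.118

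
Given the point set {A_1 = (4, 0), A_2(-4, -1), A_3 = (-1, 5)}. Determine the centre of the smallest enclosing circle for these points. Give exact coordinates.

(-1/6, 5/6)

Side lengths²: A_1A_2² = 65, A_1A_3² = 50, A_2A_3² = 45.
Since A_1A_2² = 65 < 50 + 45 = 95, the triangle is acute, so the smallest enclosing circle is the circumcircle.
Circumcentre = (-1/6, 5/6), r² = 325/18.
Centre = (-1/6, 5/6).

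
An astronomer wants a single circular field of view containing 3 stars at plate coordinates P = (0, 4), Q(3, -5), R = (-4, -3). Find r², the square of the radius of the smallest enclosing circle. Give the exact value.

17225/722

Side lengths²: PQ² = 90, PR² = 65, QR² = 53.
Since PQ² = 90 < 65 + 53 = 118, the triangle is acute, so the smallest enclosing circle is the circumcircle.
Circumcentre = (15/38, -33/38), r² = 17225/722.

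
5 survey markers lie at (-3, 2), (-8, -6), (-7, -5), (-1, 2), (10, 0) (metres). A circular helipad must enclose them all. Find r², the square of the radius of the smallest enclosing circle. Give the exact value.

90

By Welzl's lemma the MEC is supported by two points (diametrically opposite) or three points (on a circumcircle).
The farthest pair is (-8, -6)–(10, 0) with squared distance 360. The circle on this segment as diameter has centre (1, -3) and r² = 360/4 = 90.
Check (-3, 2): distance² to centre = 41 ≤ 90, so it lies inside.
All remaining points lie in this disk, and no smaller disk contains both endpoints, so this is the minimum enclosing circle.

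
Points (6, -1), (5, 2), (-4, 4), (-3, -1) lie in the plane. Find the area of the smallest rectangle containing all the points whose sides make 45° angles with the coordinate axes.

82.5

In coordinates u = x + y, v = x − y the rectangle is axis-aligned; the map (x,y)→(u,v) scales areas by 2.
u-values: 5, 7, 0, -4; range = 7 − (-4) = 11.
v-values: 7, 3, -8, -2; range = 7 − (-8) = 15.
Area = (11 × 15) / 2 = 82.5.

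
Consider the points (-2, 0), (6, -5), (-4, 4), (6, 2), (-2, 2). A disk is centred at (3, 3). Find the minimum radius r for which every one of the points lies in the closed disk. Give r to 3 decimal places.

The required radius is the distance from (3, 3) to the farthest point.
Squared distances: 34, 73, 50, 10, 26.
Maximum is 73, attained at (6, -5).
r = √73 ≈ 8.544.

8.544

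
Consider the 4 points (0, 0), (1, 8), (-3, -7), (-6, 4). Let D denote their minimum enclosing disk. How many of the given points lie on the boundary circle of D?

The minimum enclosing circle of a finite set is fixed by two of the points (as a diameter) or three (as a circumcircle).
The farthest pair is (1, 8)–(-3, -7) with squared distance 241. The circle on this segment as diameter has centre (-1, 0.5) and r² = 241/4 = 60.25.
Check (0, 0): distance² to centre = 1.25 ≤ 60.25, so it lies inside.
All remaining points lie in this disk, and no smaller disk contains both endpoints, so this is the minimum enclosing circle.
The points at distance exactly r from the centre are (1, 8), (-3, -7) — 2 points.

2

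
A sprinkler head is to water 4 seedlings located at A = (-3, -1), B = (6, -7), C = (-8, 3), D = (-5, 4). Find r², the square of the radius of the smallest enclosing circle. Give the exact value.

By Welzl's lemma the MEC is supported by two points (diametrically opposite) or three points (on a circumcircle).
The farthest pair is B–C with squared distance 296. The circle on this segment as diameter has centre (-1, -2) and r² = 296/4 = 74.
Check A: distance² to centre = 5 ≤ 74, so it lies inside.
All remaining points lie in this disk, and no smaller disk contains both endpoints, so this is the minimum enclosing circle.

74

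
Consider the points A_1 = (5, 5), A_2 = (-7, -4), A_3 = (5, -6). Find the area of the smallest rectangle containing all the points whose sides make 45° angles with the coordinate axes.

147

In coordinates u = x + y, v = x − y the rectangle is axis-aligned; the map (x,y)→(u,v) scales areas by 2.
u-values: 10, -11, -1; range = 10 − (-11) = 21.
v-values: 0, -3, 11; range = 11 − (-3) = 14.
Area = (21 × 14) / 2 = 147.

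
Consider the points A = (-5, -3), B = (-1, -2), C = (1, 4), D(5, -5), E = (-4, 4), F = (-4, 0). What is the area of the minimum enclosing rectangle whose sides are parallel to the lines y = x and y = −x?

117

In coordinates u = x + y, v = x − y the rectangle is axis-aligned; the map (x,y)→(u,v) scales areas by 2.
u-values: -8, -3, 5, 0, 0, -4; range = 5 − (-8) = 13.
v-values: -2, 1, -3, 10, -8, -4; range = 10 − (-8) = 18.
Area = (13 × 18) / 2 = 117.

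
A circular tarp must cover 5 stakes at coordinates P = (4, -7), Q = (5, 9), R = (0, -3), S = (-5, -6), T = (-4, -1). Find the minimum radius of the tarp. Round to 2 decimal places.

9.02

The minimum enclosing circle is determined by three boundary points: P, Q, S.
Their circumcentre is (21/58, 73/58) with r² = 136981/1682.
The farthest remaining point T is at distance² 40585/1682 ≤ 136981/1682.
r = √(136981/1682) ≈ 9.02.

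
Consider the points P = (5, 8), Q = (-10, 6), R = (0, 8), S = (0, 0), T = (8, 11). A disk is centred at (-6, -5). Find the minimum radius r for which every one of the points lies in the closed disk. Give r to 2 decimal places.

The required radius is the distance from (-6, -5) to the farthest point.
Squared distances: 290, 137, 205, 61, 452.
Maximum is 452, attained at T.
r = √452 ≈ 21.26.

21.26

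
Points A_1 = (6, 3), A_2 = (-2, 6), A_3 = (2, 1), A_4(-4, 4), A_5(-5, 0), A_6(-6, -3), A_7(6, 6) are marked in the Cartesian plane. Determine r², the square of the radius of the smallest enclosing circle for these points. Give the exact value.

56.25

The minimum enclosing circle of a finite set is fixed by two of the points (as a diameter) or three (as a circumcircle).
The farthest pair is A_6–A_7 with squared distance 225. The circle on this segment as diameter has centre (0, 1.5) and r² = 225/4 = 56.25.
Check A_1: distance² to centre = 38.25 ≤ 56.25, so it lies inside.
All remaining points lie in this disk, and no smaller disk contains both endpoints, so this is the minimum enclosing circle.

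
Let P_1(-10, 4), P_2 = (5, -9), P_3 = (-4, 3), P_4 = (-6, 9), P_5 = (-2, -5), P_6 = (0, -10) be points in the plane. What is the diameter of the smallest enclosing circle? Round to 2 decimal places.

By Welzl's lemma the MEC is supported by two points (diametrically opposite) or three points (on a circumcircle).
The farthest pair is P_2–P_4 with squared distance 445. The circle on this segment as diameter has centre (-0.5, 0) and r² = 445/4 = 111.25.
Check P_1: distance² to centre = 106.25 ≤ 111.25, so it lies inside.
All remaining points lie in this disk, and no smaller disk contains both endpoints, so this is the minimum enclosing circle.
Diameter = 2r = 2√(111.25) ≈ 21.10.

21.10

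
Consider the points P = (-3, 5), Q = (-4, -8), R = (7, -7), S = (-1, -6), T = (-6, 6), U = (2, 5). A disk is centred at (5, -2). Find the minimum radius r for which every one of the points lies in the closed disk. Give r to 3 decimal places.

The required radius is the distance from (5, -2) to the farthest point.
Squared distances: 113, 117, 29, 52, 185, 58.
Maximum is 185, attained at T.
r = √185 ≈ 13.601.

13.601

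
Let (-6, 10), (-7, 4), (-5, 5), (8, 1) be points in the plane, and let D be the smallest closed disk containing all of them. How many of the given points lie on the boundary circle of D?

The minimum enclosing circle of a finite set is fixed by two of the points (as a diameter) or three (as a circumcircle).
The farthest pair is (-6, 10)–(8, 1) with squared distance 277. The circle on this segment as diameter has centre (1, 5.5) and r² = 277/4 = 69.25.
Check (-7, 4): distance² to centre = 66.25 ≤ 69.25, so it lies inside.
All remaining points lie in this disk, and no smaller disk contains both endpoints, so this is the minimum enclosing circle.
The points at distance exactly r from the centre are (-6, 10), (8, 1) — 2 points.

2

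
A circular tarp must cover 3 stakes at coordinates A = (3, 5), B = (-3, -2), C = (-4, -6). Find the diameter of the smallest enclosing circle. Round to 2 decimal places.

13.04

Side lengths²: AB² = 85, AC² = 170, BC² = 17.
Since AC² = 170 ≥ 85 + 17 = 102, the angle opposite AC is not acute, so the smallest enclosing circle has AC as diameter.
Centre = midpoint of AC = (-0.5, -0.5), r² = 170/4 = 42.5.
Diameter = 2r = 2√(42.5) ≈ 13.04.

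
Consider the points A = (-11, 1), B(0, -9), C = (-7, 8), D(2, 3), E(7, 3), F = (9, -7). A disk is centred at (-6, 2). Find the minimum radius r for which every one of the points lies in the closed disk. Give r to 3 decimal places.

The required radius is the distance from (-6, 2) to the farthest point.
Squared distances: 26, 157, 37, 65, 170, 306.
Maximum is 306, attained at F.
r = √306 ≈ 17.493.

17.493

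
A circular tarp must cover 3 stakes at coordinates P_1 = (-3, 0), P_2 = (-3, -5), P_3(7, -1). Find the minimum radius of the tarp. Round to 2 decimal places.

Side lengths²: P_1P_2² = 25, P_1P_3² = 101, P_2P_3² = 116.
Since P_2P_3² = 116 < 101 + 25 = 126, the triangle is acute, so the smallest enclosing circle is the circumcircle.
Circumcentre = (1.8, -2.5), r² = 29.29.
r = √(29.29) ≈ 5.41.

5.41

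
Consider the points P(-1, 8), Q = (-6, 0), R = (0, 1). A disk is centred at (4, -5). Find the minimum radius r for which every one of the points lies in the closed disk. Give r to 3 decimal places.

13.928

The required radius is the distance from (4, -5) to the farthest point.
Squared distances: 194, 125, 52.
Maximum is 194, attained at P.
r = √194 ≈ 13.928.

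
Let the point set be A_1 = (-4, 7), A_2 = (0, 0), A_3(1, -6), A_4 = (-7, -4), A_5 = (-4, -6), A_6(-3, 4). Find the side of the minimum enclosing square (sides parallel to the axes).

13

The bounding box has width 8 and height 13.
An axis-aligned square enclosing the set must have side ≥ max(width, height).
So the minimum side is max(8, 13) = 13.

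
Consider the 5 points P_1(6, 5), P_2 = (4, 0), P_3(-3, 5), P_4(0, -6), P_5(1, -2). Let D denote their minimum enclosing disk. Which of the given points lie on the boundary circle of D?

By Welzl's lemma the MEC is supported by two points (diametrically opposite) or three points (on a circumcircle).
The minimum enclosing circle is determined by three boundary points: P_1, P_3, P_4.
Their circumcentre is (1.5, 7/22) with r² = 10205/242.
The farthest remaining point P_2 is at distance² 1537/242 ≤ 10205/242.
The points at distance exactly r from the centre are P_1, P_3, P_4 — 3 points.

P_1, P_3, P_4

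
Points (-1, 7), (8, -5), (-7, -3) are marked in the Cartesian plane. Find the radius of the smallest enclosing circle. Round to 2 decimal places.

Call the three points A, B, C in the order given.
Side lengths²: AB² = 225, AC² = 136, BC² = 229.
Since BC² = 229 < 225 + 136 = 361, the triangle is acute, so the smallest enclosing circle is the circumcircle.
Circumcentre = (49/54, -17/18), r² = 97325/1458.
r = √(97325/1458) ≈ 8.17.

8.17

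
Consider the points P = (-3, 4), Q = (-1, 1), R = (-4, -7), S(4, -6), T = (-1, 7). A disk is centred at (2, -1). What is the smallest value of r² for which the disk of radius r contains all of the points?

73

The required radius is the distance from (2, -1) to the farthest point.
Squared distances: 50, 13, 72, 29, 73.
Maximum is 73, attained at T.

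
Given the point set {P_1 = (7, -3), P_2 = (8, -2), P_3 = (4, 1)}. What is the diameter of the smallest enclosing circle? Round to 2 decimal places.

5.05

Side lengths²: P_1P_2² = 2, P_1P_3² = 25, P_2P_3² = 25.
Since P_2P_3² = 25 < 25 + 2 = 27, the triangle is acute, so the smallest enclosing circle is the circumcircle.
Circumcentre = (81/14, -11/14), r² = 625/98.
Diameter = 2r = 2√(625/98) ≈ 5.05.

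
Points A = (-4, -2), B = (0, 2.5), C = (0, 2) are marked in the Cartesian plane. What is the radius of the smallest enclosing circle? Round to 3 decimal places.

Side lengths²: AB² = 36.25, AC² = 32, BC² = 0.25.
Since AB² = 36.25 ≥ 32 + 0.25 = 32.25, the angle opposite AB is not acute, so the smallest enclosing circle has AB as diameter.
Centre = midpoint of AB = (-2, 0.25), r² = 36.25/4 = 9.0625.
r = √(9.0625) ≈ 3.010.

3.010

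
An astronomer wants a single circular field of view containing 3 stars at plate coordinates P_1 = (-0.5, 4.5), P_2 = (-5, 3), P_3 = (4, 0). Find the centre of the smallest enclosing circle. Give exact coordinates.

Side lengths²: P_1P_2² = 22.5, P_1P_3² = 40.5, P_2P_3² = 90.
Since P_2P_3² = 90 ≥ 40.5 + 22.5 = 63, the angle opposite P_2P_3 is not acute, so the smallest enclosing circle has P_2P_3 as diameter.
Centre = midpoint of P_2P_3 = (-0.5, 1.5), r² = 90/4 = 22.5.
Centre = (-0.5, 1.5).

(-0.5, 1.5)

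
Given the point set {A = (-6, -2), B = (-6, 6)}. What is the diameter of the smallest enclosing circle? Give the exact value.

8

The smallest circle enclosing two points has them as diameter endpoints.
Centre = midpoint = (-6, 2); r² = |AB|²/4 = 64/4 = 16.
Diameter = 2r = 2√16 = 8.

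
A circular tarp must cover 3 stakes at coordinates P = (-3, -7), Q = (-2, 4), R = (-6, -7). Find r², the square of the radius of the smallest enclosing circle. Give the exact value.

34.25

Side lengths²: PQ² = 122, PR² = 9, QR² = 137.
Since QR² = 137 ≥ 122 + 9 = 131, the angle opposite QR is not acute, so the smallest enclosing circle has QR as diameter.
Centre = midpoint of QR = (-4, -1.5), r² = 137/4 = 34.25.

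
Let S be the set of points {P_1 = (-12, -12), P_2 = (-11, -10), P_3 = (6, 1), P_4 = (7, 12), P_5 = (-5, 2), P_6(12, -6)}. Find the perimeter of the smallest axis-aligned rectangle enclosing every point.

96

Width = max x − min x = 12 − (-12) = 24.
Height = max y − min y = 12 − (-12) = 24.
Perimeter = 2(24 + 24) = 96.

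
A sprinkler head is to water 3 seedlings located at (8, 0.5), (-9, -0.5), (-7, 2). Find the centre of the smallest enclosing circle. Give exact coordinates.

Call the three points A, B, C in the order given.
Side lengths²: AB² = 290, AC² = 227.25, BC² = 10.25.
Since AB² = 290 ≥ 227.25 + 10.25 = 237.5, the angle opposite AB is not acute, so the smallest enclosing circle has AB as diameter.
Centre = midpoint of AB = (-0.5, 0), r² = 290/4 = 72.5.
Centre = (-0.5, 0).

(-0.5, 0)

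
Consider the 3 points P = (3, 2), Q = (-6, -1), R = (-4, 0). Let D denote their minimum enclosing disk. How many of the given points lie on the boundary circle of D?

Side lengths²: PQ² = 90, PR² = 53, QR² = 5.
Since PQ² = 90 ≥ 53 + 5 = 58, the angle opposite PQ is not acute, so the smallest enclosing circle has PQ as diameter.
Centre = midpoint of PQ = (-1.5, 0.5), r² = 90/4 = 22.5.
The points at distance exactly r from the centre are P, Q — 2 points.

2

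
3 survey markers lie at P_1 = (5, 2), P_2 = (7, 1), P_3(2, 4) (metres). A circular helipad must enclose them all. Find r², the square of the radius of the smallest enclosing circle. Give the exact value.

Side lengths²: P_1P_2² = 5, P_1P_3² = 13, P_2P_3² = 34.
Since P_2P_3² = 34 ≥ 13 + 5 = 18, the angle opposite P_2P_3 is not acute, so the smallest enclosing circle has P_2P_3 as diameter.
Centre = midpoint of P_2P_3 = (4.5, 2.5), r² = 34/4 = 8.5.

8.5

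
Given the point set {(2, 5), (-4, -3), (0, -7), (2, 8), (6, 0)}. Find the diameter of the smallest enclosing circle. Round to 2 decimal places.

The minimum enclosing circle of a finite set is fixed by two of the points (as a diameter) or three (as a circumcircle).
The farthest pair is (0, -7)–(2, 8) with squared distance 229. The circle on this segment as diameter has centre (1, 0.5) and r² = 229/4 = 57.25.
Check (2, 5): distance² to centre = 21.25 ≤ 57.25, so it lies inside.
All remaining points lie in this disk, and no smaller disk contains both endpoints, so this is the minimum enclosing circle.
Diameter = 2r = 2√(57.25) ≈ 15.13.

15.13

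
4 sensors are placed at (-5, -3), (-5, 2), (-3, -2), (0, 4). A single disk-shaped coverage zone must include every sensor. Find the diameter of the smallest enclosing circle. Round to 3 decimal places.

The farthest pair is (-5, -3)–(0, 4) with squared distance 74. The circle on this segment as diameter has centre (-2.5, 0.5) and r² = 74/4 = 18.5.
Check (-5, 2): distance² to centre = 8.5 ≤ 18.5, so it lies inside.
All remaining points lie in this disk, and no smaller disk contains both endpoints, so this is the minimum enclosing circle.
Diameter = 2r = 2√(18.5) ≈ 8.602.

8.602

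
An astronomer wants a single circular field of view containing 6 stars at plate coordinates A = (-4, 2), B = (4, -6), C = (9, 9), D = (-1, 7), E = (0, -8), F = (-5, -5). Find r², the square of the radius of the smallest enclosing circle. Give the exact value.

98.28125

The minimum enclosing circle is determined by three boundary points: C, E, F.
Their circumcentre is (2.375, 1.625) with r² = 98.28125.
The farthest remaining point B is at distance² 60.78125 ≤ 98.28125.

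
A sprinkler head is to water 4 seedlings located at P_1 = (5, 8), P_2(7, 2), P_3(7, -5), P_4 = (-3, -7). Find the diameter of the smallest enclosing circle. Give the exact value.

By Welzl's lemma the MEC is supported by two points (diametrically opposite) or three points (on a circumcircle).
The farthest pair is P_1–P_4 with squared distance 289. The circle on this segment as diameter has centre (1, 0.5) and r² = 289/4 = 72.25.
Check P_2: distance² to centre = 38.25 ≤ 72.25, so it lies inside.
All remaining points lie in this disk, and no smaller disk contains both endpoints, so this is the minimum enclosing circle.
Diameter = 2r = 2√(72.25) = 17.

17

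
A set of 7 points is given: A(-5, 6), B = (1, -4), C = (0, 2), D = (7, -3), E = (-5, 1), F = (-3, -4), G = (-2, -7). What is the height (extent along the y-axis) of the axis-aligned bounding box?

13

max y = 6, min y = -7, so height = 13.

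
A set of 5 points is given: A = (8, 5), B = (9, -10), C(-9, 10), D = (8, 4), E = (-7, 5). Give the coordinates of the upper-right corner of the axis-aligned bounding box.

x-range [-9, 9], y-range [-10, 10].
The upper-right corner is (9, 10).

(9, 10)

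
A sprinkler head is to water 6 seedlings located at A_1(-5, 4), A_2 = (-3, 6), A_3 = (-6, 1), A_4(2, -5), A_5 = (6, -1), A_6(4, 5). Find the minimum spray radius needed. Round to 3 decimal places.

The minimum enclosing circle of a finite set is fixed by two of the points (as a diameter) or three (as a circumcircle).
The minimum enclosing circle is determined by three boundary points: A_2, A_3, A_5.
Their circumcentre is (4/33, 8/11) with r² = 40885/1089.
The farthest remaining point A_1 is at distance² 40225/1089 ≤ 40885/1089.
r = √(40885/1089) ≈ 6.127.

6.127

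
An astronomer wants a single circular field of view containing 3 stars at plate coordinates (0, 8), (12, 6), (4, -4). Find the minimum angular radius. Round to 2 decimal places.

Call the three points A, B, C in the order given.
Side lengths²: AB² = 148, AC² = 160, BC² = 164.
Since BC² = 164 < 160 + 148 = 308, the triangle is acute, so the smallest enclosing circle is the circumcircle.
Circumcentre = (91/17, 53/17), r² = 15170/289.
r = √(15170/289) ≈ 7.25.

7.25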